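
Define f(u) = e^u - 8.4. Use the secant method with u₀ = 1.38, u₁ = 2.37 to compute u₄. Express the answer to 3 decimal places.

2.129

f(1.38) = -4.42510, f(2.37) = 2.29739
u₂ = 2.37000 − 2.29739·(2.37000 − 1.38000) / (2.29739 − (-4.42510)) = 2.37000 − (2.27442)/(6.72249) = 2.03167
f(2.03167) = -0.77319
u₃ = 2.03167 − (-0.77319)·(2.03167 − 2.37000) / (-0.77319 − 2.29739) = 2.03167 − (0.26159)/(-3.07058) = 2.11686
f(2.11686) = -0.09495
u₄ = 2.11686 − (-0.09495)·(2.11686 − 2.03167) / (-0.09495 − (-0.77319)) = 2.11686 − (-0.00809)/(0.67823) = 2.12879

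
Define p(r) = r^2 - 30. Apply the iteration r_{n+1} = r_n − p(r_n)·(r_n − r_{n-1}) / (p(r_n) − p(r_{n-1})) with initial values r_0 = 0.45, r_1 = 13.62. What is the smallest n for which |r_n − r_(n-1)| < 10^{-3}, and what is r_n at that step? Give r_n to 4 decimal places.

p(0.45) = -29.797500, p(13.62) = 155.504400
r_2 = 13.620000 − 155.504400·(13.170000)/(185.301900) = 2.567804;  |Δ| = 11.052196
p(2.567804) = -23.406383
r_3 = 2.567804 − (-23.406383)·(-11.052196)/(-178.910783) = 4.013731;  |Δ| = 1.445927
p(4.013731) = -13.889964
r_4 = 4.013731 − (-13.889964)·(1.445927)/(9.516419) = 6.124175;  |Δ| = 2.110445
p(6.124175) = 7.505525
r_5 = 6.124175 − 7.505525·(2.110445)/(21.395490) = 5.383833;  |Δ| = 0.740343
p(5.383833) = -1.014345
r_6 = 5.383833 − (-1.014345)·(-0.740343)/(-8.519870) = 5.471975;  |Δ| = 0.088143
p(5.471975) = -0.057487
r_7 = 5.471975 − (-0.057487)·(0.088143)/(0.956858) = 5.477271;  |Δ| = 0.005295
p(5.477271) = 0.000495
r_8 = 5.477271 − 0.000495·(0.005295)/(0.057981) = 5.477226;  |Δ| = 0.000045
|r_8 − r_7| = 0.000045 < 10^{-3}

n = 8, r_n = 5.4772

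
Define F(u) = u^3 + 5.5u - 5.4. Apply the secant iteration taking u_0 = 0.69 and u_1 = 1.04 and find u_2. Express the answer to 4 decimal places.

F(0.69) = -1.276491, F(1.04) = 1.444864
u_2 = 1.040000 − 1.444864·(1.040000 − 0.690000) / (1.444864 − (-1.276491)) = 1.040000 − (0.505702)/(2.721355) = 0.854173

0.8542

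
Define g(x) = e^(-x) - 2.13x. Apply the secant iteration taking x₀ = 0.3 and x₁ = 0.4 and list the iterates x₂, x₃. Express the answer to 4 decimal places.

g(0.3) = 0.101818, g(0.4) = -0.181680
x₂ = 0.400000 − (-0.181680)·(0.400000 − 0.300000) / (-0.181680 − 0.101818) = 0.400000 − (-0.018168)/(-0.283498) = 0.335915
g(0.335915) = -0.000815
x₃ = 0.335915 − (-0.000815)·(0.335915 − 0.400000) / (-0.000815 − (-0.181680)) = 0.335915 − (0.000052)/(0.180865) = 0.335626

0.3359, 0.3356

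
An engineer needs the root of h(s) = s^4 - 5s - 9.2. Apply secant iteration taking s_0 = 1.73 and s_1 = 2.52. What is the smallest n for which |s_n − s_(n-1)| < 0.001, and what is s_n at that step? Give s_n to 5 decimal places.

n = 6, s_n = 2.10781

h(1.73) = -8.8925496, h(2.52) = 18.5275802
s_2 = 2.5200000 − 18.5275802·(0.7900000)/(27.4201298) = 1.9862028;  |Δ| = 0.5337972
h(1.9862028) = -3.5679765
s_3 = 1.9862028 − (-3.5679765)·(-0.5337972)/(-22.0955567) = 2.0724000;  |Δ| = 0.0861972
h(2.0724000) = -1.1163331
s_4 = 2.0724000 − (-1.1163331)·(0.0861972)/(2.4516435) = 2.1116491;  |Δ| = 0.0392491
h(2.1116491) = 0.1249893
s_5 = 2.1116491 − 0.1249893·(0.0392491)/(1.2413224) = 2.1076971;  |Δ| = 0.0039520
h(2.1076971) = -0.0036814
s_6 = 2.1076971 − (-0.0036814)·(-0.0039520)/(-0.1286707) = 2.1078102;  |Δ| = 0.0001131
|s_6 − s_5| = 0.0001131 < 0.001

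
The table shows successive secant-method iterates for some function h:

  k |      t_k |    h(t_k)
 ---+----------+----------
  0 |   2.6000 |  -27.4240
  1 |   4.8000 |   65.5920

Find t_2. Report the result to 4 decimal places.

t_2 = 4.8000 − 65.5920·(4.8000 − 2.6000) / (65.5920 − (-27.4240))
   = 4.8000 − (144.302400)/(93.016000) = 3.248628

3.2486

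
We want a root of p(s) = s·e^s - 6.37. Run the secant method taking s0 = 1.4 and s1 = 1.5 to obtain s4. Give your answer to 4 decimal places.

p(1.4) = -0.692720, p(1.5) = 0.352534
s2 = 1.500000 − 0.352534·(1.500000 − 1.400000) / (0.352534 − (-0.692720)) = 1.500000 − (0.035253)/(1.045254) = 1.466273
p(1.466273) = -0.016558
s3 = 1.466273 − (-0.016558)·(1.466273 − 1.500000) / (-0.016558 − 0.352534) = 1.466273 − (0.000558)/(-0.369092) = 1.467786
p(1.467786) = -0.000372
s4 = 1.467786 − (-0.000372)·(1.467786 − 1.466273) / (-0.000372 − (-0.016558)) = 1.467786 − (-0.000001)/(0.016187) = 1.467821

1.4678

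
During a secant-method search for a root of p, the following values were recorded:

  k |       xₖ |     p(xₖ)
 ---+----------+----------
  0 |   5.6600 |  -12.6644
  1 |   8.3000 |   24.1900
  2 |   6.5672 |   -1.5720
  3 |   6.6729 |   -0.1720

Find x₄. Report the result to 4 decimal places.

x₄ = 6.6729 − (-0.1720)·(6.6729 − 6.5672) / (-0.1720 − (-1.5720))
   = 6.6729 − (-0.018180)/(1.400000) = 6.685886

6.6859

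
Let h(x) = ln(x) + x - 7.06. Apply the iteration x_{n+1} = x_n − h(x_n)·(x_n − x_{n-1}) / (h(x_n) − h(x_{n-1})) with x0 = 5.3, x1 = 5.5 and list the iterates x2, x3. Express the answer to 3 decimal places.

5.378, 5.378

h(5.3) = -0.09229, h(5.5) = 0.14475
x2 = 5.50000 − 0.14475·(5.50000 − 5.30000) / (0.14475 − (-0.09229)) = 5.50000 − (0.02895)/(0.23704) = 5.37787
h(5.37787) = 0.00016
x3 = 5.37787 − 0.00016·(5.37787 − 5.50000) / (0.00016 − 0.14475) = 5.37787 − (-0.00002)/(-0.14458) = 5.37773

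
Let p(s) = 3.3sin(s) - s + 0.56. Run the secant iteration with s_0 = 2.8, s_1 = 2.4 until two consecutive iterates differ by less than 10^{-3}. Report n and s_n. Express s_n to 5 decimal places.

n = 4, s_n = 2.50957

p(2.8) = -1.1345391, p(2.4) = 0.3890285
s_2 = 2.4000000 − 0.3890285·(-0.4000000)/(1.5235676) = 2.5021362;  |Δ| = 0.1021362
p(2.5021362) = 0.0271698
s_3 = 2.5021362 − 0.0271698·(0.1021362)/(-0.3618587) = 2.5098050;  |Δ| = 0.0076688
p(2.5098050) = -0.0008636
s_4 = 2.5098050 − (-0.0008636)·(0.0076688)/(-0.0280333) = 2.5095687;  |Δ| = 0.0002362
|s_4 − s_3| = 0.0002362 < 10^{-3}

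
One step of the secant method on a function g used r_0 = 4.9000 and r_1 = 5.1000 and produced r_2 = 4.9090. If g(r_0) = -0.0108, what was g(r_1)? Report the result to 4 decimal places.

The secant line through (4.9000, -0.0108) and (5.1000, g(r_1)) crosses zero at r_2 = 4.9090.
So (4.9000, -0.0108), (5.1000, g(r_1)), (4.9090, 0) are collinear:
g(r_1) = -0.0108 · (5.1000 − 4.9090) / (4.9000 − 4.9090) = -0.0108 · (0.191000)/(-0.009000) = 0.229200

0.2292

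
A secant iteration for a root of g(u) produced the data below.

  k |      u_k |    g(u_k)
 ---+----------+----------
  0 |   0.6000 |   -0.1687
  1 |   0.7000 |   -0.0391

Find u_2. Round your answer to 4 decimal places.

u_2 = 0.7000 − (-0.0391)·(0.7000 − 0.6000) / (-0.0391 − (-0.1687))
   = 0.7000 − (-0.003910)/(0.129600) = 0.730170

0.7302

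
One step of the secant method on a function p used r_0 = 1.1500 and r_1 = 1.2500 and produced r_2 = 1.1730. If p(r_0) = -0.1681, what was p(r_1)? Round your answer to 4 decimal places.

The secant line through (1.1500, -0.1681) and (1.2500, p(r_1)) crosses zero at r_2 = 1.1730.
So (1.1500, -0.1681), (1.2500, p(r_1)), (1.1730, 0) are collinear:
p(r_1) = -0.1681 · (1.2500 − 1.1730) / (1.1500 − 1.1730) = -0.1681 · (0.077000)/(-0.023000) = 0.562770

0.5628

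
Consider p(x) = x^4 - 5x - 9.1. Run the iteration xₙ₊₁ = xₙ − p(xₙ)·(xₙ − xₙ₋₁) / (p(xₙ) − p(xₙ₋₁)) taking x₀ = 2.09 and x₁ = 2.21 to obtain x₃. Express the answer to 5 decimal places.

p(2.09) = -0.4697024, p(2.21) = 3.7044328
x₂ = 2.2100000 − 3.7044328·(2.2100000 − 2.0900000) / (3.7044328 − (-0.4697024)) = 2.2100000 − (0.4445319)/(4.1741352) = 2.1035032
p(2.1035032) = -0.0393176
x₃ = 2.1035032 − (-0.0393176)·(2.1035032 − 2.2100000) / (-0.0393176 − 3.7044328) = 2.1035032 − (0.0041872)/(-3.7437504) = 2.1046217

2.10462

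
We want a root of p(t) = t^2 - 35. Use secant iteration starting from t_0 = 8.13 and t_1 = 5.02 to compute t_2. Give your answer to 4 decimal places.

p(8.13) = 31.096900, p(5.02) = -9.799600
t_2 = 5.020000 − (-9.799600)·(5.020000 − 8.130000) / (-9.799600 − 31.096900) = 5.020000 − (30.476756)/(-40.896500) = 5.765217

5.7652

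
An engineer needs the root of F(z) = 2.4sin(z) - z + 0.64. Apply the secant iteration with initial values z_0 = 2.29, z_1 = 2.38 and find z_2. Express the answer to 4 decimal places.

2.3485

F(2.29) = 0.155593, F(2.38) = -0.083820
z_2 = 2.380000 − (-0.083820)·(2.380000 − 2.290000) / (-0.083820 − 0.155593) = 2.380000 − (-0.007544)/(-0.239413) = 2.348490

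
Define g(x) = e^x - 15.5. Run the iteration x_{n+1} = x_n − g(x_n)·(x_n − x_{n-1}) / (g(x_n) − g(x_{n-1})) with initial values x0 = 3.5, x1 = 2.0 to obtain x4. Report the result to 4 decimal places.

g(3.5) = 17.615452, g(2.0) = -8.110944
x2 = 2.000000 − (-8.110944)·(2.000000 − 3.500000) / (-8.110944 − 17.615452) = 2.000000 − (12.166416)/(-25.726396) = 2.472916
g(2.472916) = -3.643032
x3 = 2.472916 − (-3.643032)·(2.472916 − 2.000000) / (-3.643032 − (-8.110944)) = 2.472916 − (-1.722847)/(4.467911) = 2.858520
g(2.858520) = 1.935708
x4 = 2.858520 − 1.935708·(2.858520 − 2.472916) / (1.935708 − (-3.643032)) = 2.858520 − (0.746418)/(5.578740) = 2.724723

2.7247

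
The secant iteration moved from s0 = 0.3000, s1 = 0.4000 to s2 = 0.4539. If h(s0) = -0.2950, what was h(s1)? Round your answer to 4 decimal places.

The secant line through (0.3000, -0.2950) and (0.4000, h(s1)) crosses zero at s2 = 0.4539.
So (0.3000, -0.2950), (0.4000, h(s1)), (0.4539, 0) are collinear:
h(s1) = -0.2950 · (0.4000 − 0.4539) / (0.3000 − 0.4539) = -0.2950 · (-0.053900)/(-0.153900) = -0.103317

-0.1033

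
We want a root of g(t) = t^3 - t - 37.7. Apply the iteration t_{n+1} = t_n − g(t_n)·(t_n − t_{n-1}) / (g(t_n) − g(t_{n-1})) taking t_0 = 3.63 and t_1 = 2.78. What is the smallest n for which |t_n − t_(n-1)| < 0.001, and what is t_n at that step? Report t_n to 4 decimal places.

n = 5, t_n = 3.4525

g(3.63) = 6.502147, g(2.78) = -18.995048
t_2 = 2.780000 − (-18.995048)·(-0.850000)/(-25.497195) = 3.413238;  |Δ| = 0.633238
g(3.413238) = -1.348357
t_3 = 3.413238 − (-1.348357)·(0.633238)/(17.646691) = 3.461623;  |Δ| = 0.048385
g(3.461623) = 0.318419
t_4 = 3.461623 − 0.318419·(0.048385)/(1.666776) = 3.452379;  |Δ| = 0.009243
g(3.452379) = -0.003736
t_5 = 3.452379 − (-0.003736)·(-0.009243)/(-0.322155) = 3.452487;  |Δ| = 0.000107
|t_5 − t_4| = 0.000107 < 0.001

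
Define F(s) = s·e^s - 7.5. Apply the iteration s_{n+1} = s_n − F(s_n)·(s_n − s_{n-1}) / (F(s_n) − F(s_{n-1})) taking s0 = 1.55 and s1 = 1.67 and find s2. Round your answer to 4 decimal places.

1.5651

F(1.55) = -0.197221, F(1.67) = 1.371320
s2 = 1.670000 − 1.371320·(1.670000 − 1.550000) / (1.371320 − (-0.197221)) = 1.670000 − (0.164558)/(1.568541) = 1.565088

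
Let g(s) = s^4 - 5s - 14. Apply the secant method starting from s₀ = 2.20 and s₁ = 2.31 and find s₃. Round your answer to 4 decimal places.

g(2.20) = -1.574400, g(2.31) = 2.923963
s₂ = 2.310000 − 2.923963·(2.310000 − 2.200000) / (2.923963 − (-1.574400)) = 2.310000 − (0.321636)/(4.498363) = 2.238499
g(2.238499) = -0.083586
s₃ = 2.238499 − (-0.083586)·(2.238499 − 2.310000) / (-0.083586 − 2.923963) = 2.238499 − (0.005976)/(-3.007549) = 2.240486

2.2405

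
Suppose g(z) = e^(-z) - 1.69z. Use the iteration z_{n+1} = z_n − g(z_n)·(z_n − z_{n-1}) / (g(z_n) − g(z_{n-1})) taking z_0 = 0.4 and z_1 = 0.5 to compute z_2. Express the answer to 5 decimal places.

g(0.4) = -0.0056800, g(0.5) = -0.2384693
z_2 = 0.5000000 − (-0.2384693)·(0.5000000 − 0.4000000) / (-0.2384693 − (-0.0056800)) = 0.5000000 − (-0.0238469)/(-0.2327894) = 0.3975600

0.39756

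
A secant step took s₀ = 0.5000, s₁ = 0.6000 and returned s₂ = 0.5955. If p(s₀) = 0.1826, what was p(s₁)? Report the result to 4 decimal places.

The secant line through (0.5000, 0.1826) and (0.6000, p(s₁)) crosses zero at s₂ = 0.5955.
So (0.5000, 0.1826), (0.6000, p(s₁)), (0.5955, 0) are collinear:
p(s₁) = 0.1826 · (0.6000 − 0.5955) / (0.5000 − 0.5955) = 0.1826 · (0.004500)/(-0.095500) = -0.008604

-0.0086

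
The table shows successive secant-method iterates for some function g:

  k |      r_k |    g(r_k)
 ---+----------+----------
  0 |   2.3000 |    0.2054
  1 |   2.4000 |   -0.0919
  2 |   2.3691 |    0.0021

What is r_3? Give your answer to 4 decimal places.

2.3698

r_3 = 2.3691 − 0.0021·(2.3691 − 2.4000) / (0.0021 − (-0.0919))
   = 2.3691 − (-0.000065)/(0.094000) = 2.369790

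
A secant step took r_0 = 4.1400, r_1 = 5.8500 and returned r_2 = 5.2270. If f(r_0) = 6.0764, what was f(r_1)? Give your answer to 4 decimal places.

-3.4826

The secant line through (4.1400, 6.0764) and (5.8500, f(r_1)) crosses zero at r_2 = 5.2270.
So (4.1400, 6.0764), (5.8500, f(r_1)), (5.2270, 0) are collinear:
f(r_1) = 6.0764 · (5.8500 − 5.2270) / (4.1400 − 5.2270) = 6.0764 · (0.623000)/(-1.087000) = -3.482610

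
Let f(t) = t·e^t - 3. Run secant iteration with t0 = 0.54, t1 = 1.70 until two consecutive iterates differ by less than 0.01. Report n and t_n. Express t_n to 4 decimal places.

f(0.54) = -2.073356, f(1.70) = 6.305711
t2 = 1.700000 − 6.305711·(1.160000)/(8.379067) = 0.827036;  |Δ| = 0.872964
f(0.827036) = -1.108956
t3 = 0.827036 − (-1.108956)·(-0.872964)/(-7.414667) = 0.957599;  |Δ| = 0.130563
f(0.957599) = -0.505041
t4 = 0.957599 − (-0.505041)·(0.130563)/(0.603915) = 1.066786;  |Δ| = 0.109187
f(1.066786) = 0.100103
t5 = 1.066786 − 0.100103·(0.109187)/(0.605145) = 1.048724;  |Δ| = 0.018062
f(1.048724) = -0.006936
t6 = 1.048724 − (-0.006936)·(-0.018062)/(-0.107039) = 1.049894;  |Δ| = 0.001170
|t6 − t5| = 0.001170 < 0.01

n = 6, t_n = 1.0499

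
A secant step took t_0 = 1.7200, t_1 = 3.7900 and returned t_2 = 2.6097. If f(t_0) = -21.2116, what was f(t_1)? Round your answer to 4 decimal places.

The secant line through (1.7200, -21.2116) and (3.7900, f(t_1)) crosses zero at t_2 = 2.6097.
So (1.7200, -21.2116), (3.7900, f(t_1)), (2.6097, 0) are collinear:
f(t_1) = -21.2116 · (3.7900 − 2.6097) / (1.7200 − 2.6097) = -21.2116 · (1.180300)/(-0.889700) = 28.139880

28.1399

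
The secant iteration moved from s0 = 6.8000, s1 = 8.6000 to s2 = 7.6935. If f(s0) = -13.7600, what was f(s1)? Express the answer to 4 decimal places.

13.9602

The secant line through (6.8000, -13.7600) and (8.6000, f(s1)) crosses zero at s2 = 7.6935.
So (6.8000, -13.7600), (8.6000, f(s1)), (7.6935, 0) are collinear:
f(s1) = -13.7600 · (8.6000 − 7.6935) / (6.8000 − 7.6935) = -13.7600 · (0.906500)/(-0.893500) = 13.960201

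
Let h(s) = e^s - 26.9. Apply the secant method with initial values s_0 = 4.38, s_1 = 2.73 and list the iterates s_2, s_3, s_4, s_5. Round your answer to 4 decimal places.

h(4.38) = 52.938033, h(2.73) = -11.567113
s_2 = 2.730000 − (-11.567113)·(2.730000 − 4.380000) / (-11.567113 − 52.938033) = 2.730000 − (19.085736)/(-64.505146) = 3.025879
h(3.025879) = -6.287879
s_3 = 3.025879 − (-6.287879)·(3.025879 − 2.730000) / (-6.287879 − (-11.567113)) = 3.025879 − (-1.860453)/(5.279234) = 3.378289
h(3.378289) = 2.420561
s_4 = 3.378289 − 2.420561·(3.378289 − 3.025879) / (2.420561 − (-6.287879)) = 3.378289 − (0.853029)/(8.708440) = 3.280335
h(3.280335) = -0.315331
s_5 = 3.280335 − (-0.315331)·(3.280335 − 3.378289) / (-0.315331 − 2.420561) = 3.280335 − (0.030888)/(-2.735892) = 3.291625

3.0259, 3.3783, 3.2803, 3.2916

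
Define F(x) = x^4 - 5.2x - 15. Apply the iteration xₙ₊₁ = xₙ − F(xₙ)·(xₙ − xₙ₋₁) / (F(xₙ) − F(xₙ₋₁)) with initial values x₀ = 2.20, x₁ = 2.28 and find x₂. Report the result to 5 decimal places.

F(2.20) = -3.0144000, F(2.28) = 0.1673626
x₂ = 2.2800000 − 0.1673626·(2.2800000 − 2.2000000) / (0.1673626 − (-3.0144000)) = 2.2800000 − (0.0133890)/(3.1817626) = 2.2757920

2.27579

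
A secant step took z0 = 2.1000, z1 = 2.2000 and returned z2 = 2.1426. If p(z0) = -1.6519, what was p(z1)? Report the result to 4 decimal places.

The secant line through (2.1000, -1.6519) and (2.2000, p(z1)) crosses zero at z2 = 2.1426.
So (2.1000, -1.6519), (2.2000, p(z1)), (2.1426, 0) are collinear:
p(z1) = -1.6519 · (2.2000 − 2.1426) / (2.1000 − 2.1426) = -1.6519 · (0.057400)/(-0.042600) = 2.225800

2.2258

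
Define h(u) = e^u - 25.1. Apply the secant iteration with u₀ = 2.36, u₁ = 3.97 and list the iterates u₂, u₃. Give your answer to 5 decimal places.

h(2.36) = -14.5090485, h(3.97) = 27.8845308
u₂ = 3.9700000 − 27.8845308·(3.9700000 − 2.3600000) / (27.8845308 − (-14.5090485)) = 3.9700000 − (44.8940947)/(42.3935794) = 2.9110167
h(2.9110167) = -6.7245295
u₃ = 2.9110167 − (-6.7245295)·(2.9110167 − 3.9700000) / (-6.7245295 − 27.8845308) = 2.9110167 − (7.1211647)/(-34.6090603) = 3.1167768

2.91102, 3.11678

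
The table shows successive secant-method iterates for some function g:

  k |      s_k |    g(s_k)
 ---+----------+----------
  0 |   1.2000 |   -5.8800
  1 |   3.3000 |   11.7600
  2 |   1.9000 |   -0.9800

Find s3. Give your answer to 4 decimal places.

s3 = 1.9000 − (-0.9800)·(1.9000 − 3.3000) / (-0.9800 − 11.7600)
   = 1.9000 − (1.372000)/(-12.740000) = 2.007692

2.0077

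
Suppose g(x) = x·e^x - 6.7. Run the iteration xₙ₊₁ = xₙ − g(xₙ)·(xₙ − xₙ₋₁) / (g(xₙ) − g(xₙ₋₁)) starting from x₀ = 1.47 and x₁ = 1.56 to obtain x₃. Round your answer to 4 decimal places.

1.4979

g(1.47) = -0.306624, g(1.56) = 0.723761
x₂ = 1.560000 − 0.723761·(1.560000 − 1.470000) / (0.723761 − (-0.306624)) = 1.560000 − (0.065139)/(1.030385) = 1.496782
g(1.496782) = -0.013436
x₃ = 1.496782 − (-0.013436)·(1.496782 − 1.560000) / (-0.013436 − 0.723761) = 1.496782 − (0.000849)/(-0.737197) = 1.497935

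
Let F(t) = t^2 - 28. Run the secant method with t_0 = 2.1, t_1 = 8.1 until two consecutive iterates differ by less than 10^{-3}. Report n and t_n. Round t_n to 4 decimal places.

n = 6, t_n = 5.2915

F(2.1) = -23.590000, F(8.1) = 37.610000
t_2 = 8.100000 − 37.610000·(6.000000)/(61.200000) = 4.412745;  |Δ| = 3.687255
F(4.412745) = -8.527681
t_3 = 4.412745 − (-8.527681)·(-3.687255)/(-46.137681) = 5.094265;  |Δ| = 0.681520
F(5.094265) = -2.048467
t_4 = 5.094265 − (-2.048467)·(0.681520)/(6.479213) = 5.309734;  |Δ| = 0.215469
F(5.309734) = 0.193273
t_5 = 5.309734 − 0.193273·(0.215469)/(2.241741) = 5.291157;  |Δ| = 0.018577
F(5.291157) = -0.003658
t_6 = 5.291157 − (-0.003658)·(-0.018577)/(-0.196931) = 5.291502;  |Δ| = 0.000345
|t_6 − t_5| = 0.000345 < 10^{-3}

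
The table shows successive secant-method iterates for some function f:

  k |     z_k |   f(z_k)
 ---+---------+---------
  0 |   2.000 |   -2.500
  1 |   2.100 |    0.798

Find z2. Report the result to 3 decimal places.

z2 = 2.100 − 0.798·(2.100 − 2.000) / (0.798 − (-2.500))
   = 2.100 − (0.07980)/(3.29800) = 2.07580

2.076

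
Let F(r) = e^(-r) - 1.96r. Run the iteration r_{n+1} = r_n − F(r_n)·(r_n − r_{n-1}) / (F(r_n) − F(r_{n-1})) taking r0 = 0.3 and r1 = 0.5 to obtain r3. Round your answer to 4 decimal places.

F(0.3) = 0.152818, F(0.5) = -0.373469
r2 = 0.500000 − (-0.373469)·(0.500000 − 0.300000) / (-0.373469 − 0.152818) = 0.500000 − (-0.074694)/(-0.526288) = 0.358074
F(0.358074) = -0.002804
r3 = 0.358074 − (-0.002804)·(0.358074 − 0.500000) / (-0.002804 − (-0.373469)) = 0.358074 − (0.000398)/(0.370666) = 0.357000

0.3570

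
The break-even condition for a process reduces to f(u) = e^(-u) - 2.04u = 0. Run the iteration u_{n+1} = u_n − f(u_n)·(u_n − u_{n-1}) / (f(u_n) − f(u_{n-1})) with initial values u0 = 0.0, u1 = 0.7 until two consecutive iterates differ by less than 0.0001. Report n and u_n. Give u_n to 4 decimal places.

f(0.0) = 1.000000, f(0.7) = -0.931415
u2 = 0.700000 − (-0.931415)·(0.700000)/(-1.931415) = 0.362429;  |Δ| = 0.337571
f(0.362429) = -0.043370
u3 = 0.362429 − (-0.043370)·(-0.337571)/(0.888044) = 0.345942;  |Δ| = 0.016486
f(0.345942) = 0.001831
u4 = 0.345942 − 0.001831·(-0.016486)/(0.045202) = 0.346610;  |Δ| = 0.000668
f(0.346610) = -0.000004
u5 = 0.346610 − (-0.000004)·(0.000668)/(-0.001835) = 0.346609;  |Δ| = 0.000001
|u5 − u4| = 0.000001 < 0.0001

n = 5, u_n = 0.3466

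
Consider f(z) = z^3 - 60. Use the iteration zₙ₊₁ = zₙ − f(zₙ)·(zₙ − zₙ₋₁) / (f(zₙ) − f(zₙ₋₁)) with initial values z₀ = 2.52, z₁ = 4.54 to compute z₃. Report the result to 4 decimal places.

f(2.52) = -43.996992, f(4.54) = 33.576664
z₂ = 4.540000 − 33.576664·(4.540000 − 2.520000) / (33.576664 − (-43.996992)) = 4.540000 − (67.824861)/(77.573656) = 3.665671
f(3.665671) = -10.743833
z₃ = 3.665671 − (-10.743833)·(3.665671 − 4.540000) / (-10.743833 − 33.576664) = 3.665671 − (9.393640)/(-44.320497) = 3.877619

3.8776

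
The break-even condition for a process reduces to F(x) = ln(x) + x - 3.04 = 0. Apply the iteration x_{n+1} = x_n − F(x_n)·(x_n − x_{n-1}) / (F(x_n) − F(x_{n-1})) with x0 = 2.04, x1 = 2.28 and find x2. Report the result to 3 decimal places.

F(2.04) = -0.28705, F(2.28) = 0.06418
x2 = 2.28000 − 0.06418·(2.28000 − 2.04000) / (0.06418 − (-0.28705)) = 2.28000 − (0.01540)/(0.35123) = 2.23615

2.236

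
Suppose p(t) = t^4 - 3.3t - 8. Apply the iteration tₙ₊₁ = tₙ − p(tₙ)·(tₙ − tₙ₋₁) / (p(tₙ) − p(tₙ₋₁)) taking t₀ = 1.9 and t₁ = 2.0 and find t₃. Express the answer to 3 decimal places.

p(1.9) = -1.23790, p(2.0) = 1.40000
t₂ = 2.00000 − 1.40000·(2.00000 − 1.90000) / (1.40000 − (-1.23790)) = 2.00000 − (0.14000)/(2.63790) = 1.94693
p(1.94693) = -0.05677
t₃ = 1.94693 − (-0.05677)·(1.94693 − 2.00000) / (-0.05677 − 1.40000) = 1.94693 − (0.00301)/(-1.45677) = 1.94900

1.949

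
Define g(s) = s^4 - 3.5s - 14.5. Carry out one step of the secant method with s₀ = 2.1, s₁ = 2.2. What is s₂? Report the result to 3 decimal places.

2.166

g(2.1) = -2.40190, g(2.2) = 1.22560
s₂ = 2.20000 − 1.22560·(2.20000 − 2.10000) / (1.22560 − (-2.40190)) = 2.20000 − (0.12256)/(3.62750) = 2.16621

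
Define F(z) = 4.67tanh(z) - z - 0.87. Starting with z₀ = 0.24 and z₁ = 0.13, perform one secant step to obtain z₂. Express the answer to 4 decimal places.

F(0.24) = -0.010235, F(0.13) = -0.396297
z₂ = 0.130000 − (-0.396297)·(0.130000 − 0.240000) / (-0.396297 − (-0.010235)) = 0.130000 − (0.043593)/(-0.386062) = 0.242916

0.2429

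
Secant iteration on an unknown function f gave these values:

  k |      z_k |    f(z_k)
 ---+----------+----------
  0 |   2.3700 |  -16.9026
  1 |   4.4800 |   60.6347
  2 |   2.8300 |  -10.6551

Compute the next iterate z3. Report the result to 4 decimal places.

3.0766

z3 = 2.8300 − (-10.6551)·(2.8300 − 4.4800) / (-10.6551 − 60.6347)
   = 2.8300 − (17.580915)/(-71.289800) = 3.076612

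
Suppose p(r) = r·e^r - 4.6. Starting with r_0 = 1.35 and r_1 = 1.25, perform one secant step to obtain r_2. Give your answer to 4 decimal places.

p(1.35) = 0.607524, p(1.25) = -0.237071
r_2 = 1.250000 − (-0.237071)·(1.250000 − 1.350000) / (-0.237071 − 0.607524) = 1.250000 − (0.023707)/(-0.844596) = 1.278069

1.2781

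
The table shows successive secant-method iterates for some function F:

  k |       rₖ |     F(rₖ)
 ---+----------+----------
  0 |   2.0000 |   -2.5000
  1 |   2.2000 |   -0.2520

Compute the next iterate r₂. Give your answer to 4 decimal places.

r₂ = 2.2000 − (-0.2520)·(2.2000 − 2.0000) / (-0.2520 − (-2.5000))
   = 2.2000 − (-0.050400)/(2.248000) = 2.222420

2.2224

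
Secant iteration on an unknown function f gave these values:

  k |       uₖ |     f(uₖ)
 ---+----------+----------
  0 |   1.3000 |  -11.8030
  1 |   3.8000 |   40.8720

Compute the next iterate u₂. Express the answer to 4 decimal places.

u₂ = 3.8000 − 40.8720·(3.8000 − 1.3000) / (40.8720 − (-11.8030))
   = 3.8000 − (102.180000)/(52.675000) = 1.860180

1.8602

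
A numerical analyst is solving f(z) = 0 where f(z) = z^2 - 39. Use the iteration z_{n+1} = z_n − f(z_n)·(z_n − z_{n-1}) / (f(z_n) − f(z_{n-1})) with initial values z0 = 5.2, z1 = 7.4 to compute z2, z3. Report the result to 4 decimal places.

f(5.2) = -11.960000, f(7.4) = 15.760000
z2 = 7.400000 − 15.760000·(7.400000 − 5.200000) / (15.760000 − (-11.960000)) = 7.400000 − (34.672000)/(27.720000) = 6.149206
f(6.149206) = -1.187261
z3 = 6.149206 − (-1.187261)·(6.149206 − 7.400000) / (-1.187261 − 15.760000) = 6.149206 − (1.485019)/(-16.947261) = 6.236832

6.1492, 6.2368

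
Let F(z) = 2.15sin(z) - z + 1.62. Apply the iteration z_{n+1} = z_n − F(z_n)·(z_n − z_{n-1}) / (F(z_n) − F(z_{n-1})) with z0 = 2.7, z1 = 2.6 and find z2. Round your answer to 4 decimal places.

2.6443

F(2.7) = -0.161133, F(2.6) = 0.128328
z2 = 2.600000 − 0.128328·(2.600000 − 2.700000) / (0.128328 − (-0.161133)) = 2.600000 − (-0.012833)/(0.289461) = 2.644333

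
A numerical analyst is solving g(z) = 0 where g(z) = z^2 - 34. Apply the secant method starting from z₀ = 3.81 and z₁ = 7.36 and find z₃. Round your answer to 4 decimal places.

5.7982

g(3.81) = -19.483900, g(7.36) = 20.169600
z₂ = 7.360000 − 20.169600·(7.360000 − 3.810000) / (20.169600 − (-19.483900)) = 7.360000 − (71.602080)/(39.653500) = 5.554306
g(5.554306) = -3.149683
z₃ = 5.554306 − (-3.149683)·(5.554306 − 7.360000) / (-3.149683 − 20.169600) = 5.554306 − (5.687363)/(-23.319283) = 5.798197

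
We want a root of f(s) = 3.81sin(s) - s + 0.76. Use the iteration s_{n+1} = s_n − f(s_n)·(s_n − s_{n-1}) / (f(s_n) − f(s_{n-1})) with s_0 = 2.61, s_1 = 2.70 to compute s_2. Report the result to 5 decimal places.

2.62862

f(2.61) = 0.0813151, f(2.70) = -0.3116827
s_2 = 2.7000000 − (-0.3116827)·(2.7000000 − 2.6100000) / (-0.3116827 − 0.0813151) = 2.7000000 − (-0.0280514)/(-0.3929978) = 2.6286219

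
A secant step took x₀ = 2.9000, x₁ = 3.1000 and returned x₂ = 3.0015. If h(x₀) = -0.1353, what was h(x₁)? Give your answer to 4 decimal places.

The secant line through (2.9000, -0.1353) and (3.1000, h(x₁)) crosses zero at x₂ = 3.0015.
So (2.9000, -0.1353), (3.1000, h(x₁)), (3.0015, 0) are collinear:
h(x₁) = -0.1353 · (3.1000 − 3.0015) / (2.9000 − 3.0015) = -0.1353 · (0.098500)/(-0.101500) = 0.131301

0.1313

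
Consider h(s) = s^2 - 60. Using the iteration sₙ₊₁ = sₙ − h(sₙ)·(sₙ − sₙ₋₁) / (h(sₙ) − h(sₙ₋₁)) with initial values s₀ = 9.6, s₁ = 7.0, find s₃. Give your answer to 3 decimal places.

h(9.6) = 32.16000, h(7.0) = -11.00000
s₂ = 7.00000 − (-11.00000)·(7.00000 − 9.60000) / (-11.00000 − 32.16000) = 7.00000 − (28.60000)/(-43.16000) = 7.66265
h(7.66265) = -1.28379
s₃ = 7.66265 − (-1.28379)·(7.66265 − 7.00000) / (-1.28379 − (-11.00000)) = 7.66265 − (-0.85070)/(9.71621) = 7.75021

7.750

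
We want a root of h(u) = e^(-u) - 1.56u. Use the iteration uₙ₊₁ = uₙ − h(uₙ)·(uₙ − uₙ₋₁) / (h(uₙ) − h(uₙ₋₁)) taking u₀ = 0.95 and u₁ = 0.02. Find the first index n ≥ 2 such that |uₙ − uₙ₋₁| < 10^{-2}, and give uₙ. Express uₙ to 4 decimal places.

n = 4, uₙ = 0.4208

h(0.95) = -1.095259, h(0.02) = 0.948999
u₂ = 0.020000 − 0.948999·(-0.930000)/(2.044258) = 0.451731;  |Δ| = 0.431731
h(0.451731) = -0.068174
u₃ = 0.451731 − (-0.068174)·(0.431731)/(-1.017173) = 0.422795;  |Δ| = 0.028936
h(0.422795) = -0.004347
u₄ = 0.422795 − (-0.004347)·(-0.028936)/(0.063828) = 0.420824;  |Δ| = 0.001970
|u₄ − u₃| = 0.001970 < 10^{-2}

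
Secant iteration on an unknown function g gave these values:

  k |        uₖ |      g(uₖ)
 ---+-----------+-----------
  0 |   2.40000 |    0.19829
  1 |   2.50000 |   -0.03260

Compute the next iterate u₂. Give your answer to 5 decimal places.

2.48588

u₂ = 2.50000 − (-0.03260)·(2.50000 − 2.40000) / (-0.03260 − 0.19829)
   = 2.50000 − (-0.0032600)/(-0.2308900) = 2.4858807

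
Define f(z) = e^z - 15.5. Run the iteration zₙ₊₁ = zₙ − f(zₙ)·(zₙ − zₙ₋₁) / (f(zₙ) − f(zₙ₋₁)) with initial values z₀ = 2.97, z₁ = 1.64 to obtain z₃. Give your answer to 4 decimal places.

f(2.97) = 3.991920, f(1.64) = -10.344830
z₂ = 1.640000 − (-10.344830)·(1.640000 − 2.970000) / (-10.344830 − 3.991920) = 1.640000 − (13.758625)/(-14.336750) = 2.599675
f(2.599675) = -2.040633
z₃ = 2.599675 − (-2.040633)·(2.599675 − 1.640000) / (-2.040633 − (-10.344830)) = 2.599675 − (-1.958345)/(8.304197) = 2.835501

2.8355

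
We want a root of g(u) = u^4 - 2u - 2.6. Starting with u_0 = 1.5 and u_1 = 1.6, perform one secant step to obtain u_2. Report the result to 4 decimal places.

1.5416

g(1.5) = -0.537500, g(1.6) = 0.753600
u_2 = 1.600000 − 0.753600·(1.600000 − 1.500000) / (0.753600 − (-0.537500)) = 1.600000 − (0.075360)/(1.291100) = 1.541631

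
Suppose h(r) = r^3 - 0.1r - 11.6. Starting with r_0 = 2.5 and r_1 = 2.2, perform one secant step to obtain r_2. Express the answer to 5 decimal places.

h(2.5) = 3.7750000, h(2.2) = -1.1720000
r_2 = 2.2000000 − (-1.1720000)·(2.2000000 − 2.5000000) / (-1.1720000 − 3.7750000) = 2.2000000 − (0.3516000)/(-4.9470000) = 2.2710734

2.27107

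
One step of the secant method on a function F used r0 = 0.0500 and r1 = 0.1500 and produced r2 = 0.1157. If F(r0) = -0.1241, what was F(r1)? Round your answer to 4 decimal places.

The secant line through (0.0500, -0.1241) and (0.1500, F(r1)) crosses zero at r2 = 0.1157.
So (0.0500, -0.1241), (0.1500, F(r1)), (0.1157, 0) are collinear:
F(r1) = -0.1241 · (0.1500 − 0.1157) / (0.0500 − 0.1157) = -0.1241 · (0.034300)/(-0.065700) = 0.064789

0.0648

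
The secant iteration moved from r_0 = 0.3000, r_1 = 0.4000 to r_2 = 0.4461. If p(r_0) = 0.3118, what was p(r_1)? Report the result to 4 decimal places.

The secant line through (0.3000, 0.3118) and (0.4000, p(r_1)) crosses zero at r_2 = 0.4461.
So (0.3000, 0.3118), (0.4000, p(r_1)), (0.4461, 0) are collinear:
p(r_1) = 0.3118 · (0.4000 − 0.4461) / (0.3000 − 0.4461) = 0.3118 · (-0.046100)/(-0.146100) = 0.098385

0.0984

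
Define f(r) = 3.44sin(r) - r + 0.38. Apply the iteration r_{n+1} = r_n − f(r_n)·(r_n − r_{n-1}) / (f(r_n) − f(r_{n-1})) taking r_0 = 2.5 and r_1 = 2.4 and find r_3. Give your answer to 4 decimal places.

f(2.5) = -0.061256, f(2.4) = 0.303593
r_2 = 2.400000 − 0.303593·(2.400000 − 2.500000) / (0.303593 − (-0.061256)) = 2.400000 − (-0.030359)/(0.364849) = 2.483211
f(2.483211) = 0.001512
r_3 = 2.483211 − 0.001512·(2.483211 − 2.400000) / (0.001512 − 0.303593) = 2.483211 − (0.000126)/(-0.302082) = 2.483627

2.4836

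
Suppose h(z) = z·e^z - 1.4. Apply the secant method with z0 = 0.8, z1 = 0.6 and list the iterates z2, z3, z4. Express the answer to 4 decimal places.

h(0.8) = 0.380433, h(0.6) = -0.306729
z2 = 0.600000 − (-0.306729)·(0.600000 − 0.800000) / (-0.306729 − 0.380433) = 0.600000 − (0.061346)/(-0.687161) = 0.689274
h(0.689274) = -0.026781
z3 = 0.689274 − (-0.026781)·(0.689274 − 0.600000) / (-0.026781 − (-0.306729)) = 0.689274 − (-0.002391)/(0.279948) = 0.697814
h(0.697814) = 0.002158
z4 = 0.697814 − 0.002158·(0.697814 − 0.689274) / (0.002158 − (-0.026781)) = 0.697814 − (0.000018)/(0.028938) = 0.697178

0.6893, 0.6978, 0.6972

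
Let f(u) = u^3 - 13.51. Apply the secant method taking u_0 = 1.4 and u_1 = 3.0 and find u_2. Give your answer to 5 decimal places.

2.11016

f(1.4) = -10.7660000, f(3.0) = 13.4900000
u_2 = 3.0000000 − 13.4900000·(3.0000000 − 1.4000000) / (13.4900000 − (-10.7660000)) = 3.0000000 − (21.5840000)/(24.2560000) = 2.1101583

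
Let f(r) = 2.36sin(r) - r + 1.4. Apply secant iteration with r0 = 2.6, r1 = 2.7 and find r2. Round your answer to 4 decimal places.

2.6054

f(2.6) = 0.016583, f(2.7) = -0.291383
r2 = 2.700000 − (-0.291383)·(2.700000 − 2.600000) / (-0.291383 − 0.016583) = 2.700000 − (-0.029138)/(-0.307967) = 2.605385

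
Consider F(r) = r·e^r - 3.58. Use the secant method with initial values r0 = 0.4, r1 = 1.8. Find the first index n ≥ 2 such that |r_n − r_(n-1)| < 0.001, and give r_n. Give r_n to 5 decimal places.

F(0.4) = -2.9832701, F(1.8) = 7.3093654
r2 = 1.8000000 − 7.3093654·(1.4000000)/(10.2926356) = 0.8057832;  |Δ| = 0.9942168
F(0.8057832) = -1.7762956
r3 = 0.8057832 − (-1.7762956)·(-0.9942168)/(-9.0856610) = 1.0001579;  |Δ| = 0.1943747
F(1.0001579) = -0.8608596
r4 = 1.0001579 − (-0.8608596)·(0.1943747)/(0.9154360) = 1.1829444;  |Δ| = 0.1827865
F(1.1829444) = 0.2810959
r5 = 1.1829444 − 0.2810959·(0.1827865)/(1.1419555) = 1.1379510;  |Δ| = 0.0449935
F(1.1379510) = -0.0291742
r6 = 1.1379510 − (-0.0291742)·(-0.0449935)/(-0.3102700) = 1.1421816;  |Δ| = 0.0042307
F(1.1421816) = -0.0008628
r7 = 1.1421816 − (-0.0008628)·(0.0042307)/(0.0283113) = 1.1423106;  |Δ| = 0.0001289
|r7 − r6| = 0.0001289 < 0.001

n = 7, r_n = 1.14231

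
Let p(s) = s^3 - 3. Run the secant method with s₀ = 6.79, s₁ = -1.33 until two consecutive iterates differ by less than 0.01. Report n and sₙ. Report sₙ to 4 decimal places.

p(6.79) = 310.046839, p(-1.33) = -5.352637
s₂ = -1.330000 − (-5.352637)·(-8.120000)/(-315.399476) = -1.192196;  |Δ| = 0.137804
p(-1.192196) = -4.694504
s₃ = -1.192196 − (-4.694504)·(0.137804)/(0.658133) = -0.209229;  |Δ| = 0.982967
p(-0.209229) = -3.009159
s₄ = -0.209229 − (-3.009159)·(0.982967)/(1.685345) = 1.545845;  |Δ| = 1.755074
p(1.545845) = 0.694010
s₅ = 1.545845 − 0.694010·(1.755074)/(3.703169) = 1.216927;  |Δ| = 0.328918
p(1.216927) = -1.197837
s₆ = 1.216927 − (-1.197837)·(-0.328918)/(-1.891847) = 1.425184;  |Δ| = 0.208257
p(1.425184) = -0.105237
s₇ = 1.425184 − (-0.105237)·(0.208257)/(1.092600) = 1.445243;  |Δ| = 0.020059
p(1.445243) = 0.018719
s₈ = 1.445243 − 0.018719·(0.020059)/(0.123956) = 1.442214;  |Δ| = 0.003029
|s₈ − s₇| = 0.003029 < 0.01

n = 8, sₙ = 1.4422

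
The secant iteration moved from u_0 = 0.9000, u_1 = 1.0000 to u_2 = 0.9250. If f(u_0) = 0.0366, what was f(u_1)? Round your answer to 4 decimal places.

The secant line through (0.9000, 0.0366) and (1.0000, f(u_1)) crosses zero at u_2 = 0.9250.
So (0.9000, 0.0366), (1.0000, f(u_1)), (0.9250, 0) are collinear:
f(u_1) = 0.0366 · (1.0000 − 0.9250) / (0.9000 − 0.9250) = 0.0366 · (0.075000)/(-0.025000) = -0.109800

-0.1098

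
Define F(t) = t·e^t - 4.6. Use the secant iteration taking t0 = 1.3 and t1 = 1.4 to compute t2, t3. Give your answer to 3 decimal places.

F(1.3) = 0.17009, F(1.4) = 1.07728
t2 = 1.40000 − 1.07728·(1.40000 − 1.30000) / (1.07728 − 0.17009) = 1.40000 − (0.10773)/(0.90719) = 1.28125
F(1.28125) = 0.01397
t3 = 1.28125 − 0.01397·(1.28125 − 1.40000) / (0.01397 − 1.07728) = 1.28125 − (-0.00166)/(-1.06331) = 1.27969

1.281, 1.280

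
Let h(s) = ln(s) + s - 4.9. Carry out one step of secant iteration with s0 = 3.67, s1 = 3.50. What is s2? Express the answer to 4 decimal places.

3.6151

h(3.67) = 0.070192, h(3.50) = -0.147237
s2 = 3.500000 − (-0.147237)·(3.500000 − 3.670000) / (-0.147237 − 0.070192) = 3.500000 − (0.025030)/(-0.217429) = 3.615120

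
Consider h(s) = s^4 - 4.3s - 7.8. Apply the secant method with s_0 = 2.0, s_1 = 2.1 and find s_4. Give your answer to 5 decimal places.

2.01426

h(2.0) = -0.4000000, h(2.1) = 2.6181000
s_2 = 2.1000000 − 2.6181000·(2.1000000 − 2.0000000) / (2.6181000 − (-0.4000000)) = 2.1000000 − (0.2618100)/(3.0181000) = 2.0132534
h(2.0132534) = -0.0286473
s_3 = 2.0132534 − (-0.0286473)·(2.0132534 − 2.1000000) / (-0.0286473 − 2.6181000) = 2.0132534 − (0.0024851)/(-2.6467473) = 2.0141923
h(2.0141923) = -0.0020168
s_4 = 2.0141923 − (-0.0020168)·(2.0141923 − 2.0132534) / (-0.0020168 − (-0.0286473)) = 2.0141923 − (-0.0000019)/(0.0266305) = 2.0142634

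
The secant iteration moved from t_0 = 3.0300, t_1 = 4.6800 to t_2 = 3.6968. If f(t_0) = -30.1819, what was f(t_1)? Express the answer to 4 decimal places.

The secant line through (3.0300, -30.1819) and (4.6800, f(t_1)) crosses zero at t_2 = 3.6968.
So (3.0300, -30.1819), (4.6800, f(t_1)), (3.6968, 0) are collinear:
f(t_1) = -30.1819 · (4.6800 − 3.6968) / (3.0300 − 3.6968) = -30.1819 · (0.983200)/(-0.666800) = 44.503365

44.5034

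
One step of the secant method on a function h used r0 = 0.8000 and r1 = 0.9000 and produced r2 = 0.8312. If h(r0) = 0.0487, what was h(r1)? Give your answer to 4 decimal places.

-0.1074

The secant line through (0.8000, 0.0487) and (0.9000, h(r1)) crosses zero at r2 = 0.8312.
So (0.8000, 0.0487), (0.9000, h(r1)), (0.8312, 0) are collinear:
h(r1) = 0.0487 · (0.9000 − 0.8312) / (0.8000 − 0.8312) = 0.0487 · (0.068800)/(-0.031200) = -0.107390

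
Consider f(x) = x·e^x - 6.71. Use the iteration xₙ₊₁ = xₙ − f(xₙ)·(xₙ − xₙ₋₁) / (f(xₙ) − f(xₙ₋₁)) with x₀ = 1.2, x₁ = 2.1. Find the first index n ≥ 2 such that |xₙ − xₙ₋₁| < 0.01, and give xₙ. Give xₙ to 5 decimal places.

n = 5, xₙ = 1.49878

f(1.2) = -2.7258597, f(2.1) = 10.4389568
x₂ = 2.1000000 − 10.4389568·(0.9000000)/(13.1648165) = 1.3863508;  |Δ| = 0.7136492
f(1.3863508) = -1.1642841
x₃ = 1.3863508 − (-1.1642841)·(-0.7136492)/(-11.6032409) = 1.4579593;  |Δ| = 0.0716085
f(1.4579593) = -0.4448850
x₄ = 1.4579593 − (-0.4448850)·(0.0716085)/(0.7193990) = 1.5022428;  |Δ| = 0.0442835
f(1.5022428) = 0.0377019
x₅ = 1.5022428 − 0.0377019·(0.0442835)/(0.4825870) = 1.4987832;  |Δ| = 0.0034596
|x₅ − x₄| = 0.0034596 < 0.01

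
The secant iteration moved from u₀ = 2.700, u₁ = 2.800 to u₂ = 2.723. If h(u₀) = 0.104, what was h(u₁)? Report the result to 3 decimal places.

-0.348

The secant line through (2.700, 0.104) and (2.800, h(u₁)) crosses zero at u₂ = 2.723.
So (2.700, 0.104), (2.800, h(u₁)), (2.723, 0) are collinear:
h(u₁) = 0.104 · (2.800 − 2.723) / (2.700 − 2.723) = 0.104 · (0.07700)/(-0.02300) = -0.34817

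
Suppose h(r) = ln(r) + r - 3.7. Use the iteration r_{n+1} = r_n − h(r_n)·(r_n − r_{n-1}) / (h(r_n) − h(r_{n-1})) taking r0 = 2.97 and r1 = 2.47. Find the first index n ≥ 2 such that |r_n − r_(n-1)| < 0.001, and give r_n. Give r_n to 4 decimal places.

h(2.97) = 0.358562, h(2.47) = -0.325782
r2 = 2.470000 − (-0.325782)·(-0.500000)/(-0.684344) = 2.708025;  |Δ| = 0.238025
h(2.708025) = 0.004245
r3 = 2.708025 − 0.004245·(0.238025)/(0.330026) = 2.704964;  |Δ| = 0.003061
h(2.704964) = 0.000052
r4 = 2.704964 − 0.000052·(-0.003061)/(-0.004192) = 2.704926;  |Δ| = 0.000038
|r4 − r3| = 0.000038 < 0.001

n = 4, r_n = 2.7049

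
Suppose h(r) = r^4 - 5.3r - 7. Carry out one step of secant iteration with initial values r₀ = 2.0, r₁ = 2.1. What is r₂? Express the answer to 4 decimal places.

2.0548

h(2.0) = -1.600000, h(2.1) = 1.318100
r₂ = 2.100000 − 1.318100·(2.100000 − 2.000000) / (1.318100 − (-1.600000)) = 2.100000 − (0.131810)/(2.918100) = 2.054830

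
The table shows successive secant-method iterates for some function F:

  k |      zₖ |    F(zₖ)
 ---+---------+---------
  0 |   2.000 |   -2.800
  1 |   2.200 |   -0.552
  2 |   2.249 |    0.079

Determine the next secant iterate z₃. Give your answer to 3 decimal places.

z₃ = 2.249 − 0.079·(2.249 − 2.200) / (0.079 − (-0.552))
   = 2.249 − (0.00387)/(0.63100) = 2.24287

2.243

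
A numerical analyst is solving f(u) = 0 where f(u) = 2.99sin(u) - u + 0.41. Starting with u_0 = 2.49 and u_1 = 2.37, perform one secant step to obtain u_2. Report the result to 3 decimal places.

2.408

f(2.49) = -0.26670, f(2.37) = 0.12486
u_2 = 2.37000 − 0.12486·(2.37000 − 2.49000) / (0.12486 − (-0.26670)) = 2.37000 − (-0.01498)/(0.39156) = 2.40827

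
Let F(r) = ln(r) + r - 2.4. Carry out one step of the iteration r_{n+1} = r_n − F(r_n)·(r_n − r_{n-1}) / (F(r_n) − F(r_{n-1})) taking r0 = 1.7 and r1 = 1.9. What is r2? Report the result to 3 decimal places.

1.809

F(1.7) = -0.16937, F(1.9) = 0.14185
r2 = 1.90000 − 0.14185·(1.90000 − 1.70000) / (0.14185 − (-0.16937)) = 1.90000 − (0.02837)/(0.31123) = 1.80884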